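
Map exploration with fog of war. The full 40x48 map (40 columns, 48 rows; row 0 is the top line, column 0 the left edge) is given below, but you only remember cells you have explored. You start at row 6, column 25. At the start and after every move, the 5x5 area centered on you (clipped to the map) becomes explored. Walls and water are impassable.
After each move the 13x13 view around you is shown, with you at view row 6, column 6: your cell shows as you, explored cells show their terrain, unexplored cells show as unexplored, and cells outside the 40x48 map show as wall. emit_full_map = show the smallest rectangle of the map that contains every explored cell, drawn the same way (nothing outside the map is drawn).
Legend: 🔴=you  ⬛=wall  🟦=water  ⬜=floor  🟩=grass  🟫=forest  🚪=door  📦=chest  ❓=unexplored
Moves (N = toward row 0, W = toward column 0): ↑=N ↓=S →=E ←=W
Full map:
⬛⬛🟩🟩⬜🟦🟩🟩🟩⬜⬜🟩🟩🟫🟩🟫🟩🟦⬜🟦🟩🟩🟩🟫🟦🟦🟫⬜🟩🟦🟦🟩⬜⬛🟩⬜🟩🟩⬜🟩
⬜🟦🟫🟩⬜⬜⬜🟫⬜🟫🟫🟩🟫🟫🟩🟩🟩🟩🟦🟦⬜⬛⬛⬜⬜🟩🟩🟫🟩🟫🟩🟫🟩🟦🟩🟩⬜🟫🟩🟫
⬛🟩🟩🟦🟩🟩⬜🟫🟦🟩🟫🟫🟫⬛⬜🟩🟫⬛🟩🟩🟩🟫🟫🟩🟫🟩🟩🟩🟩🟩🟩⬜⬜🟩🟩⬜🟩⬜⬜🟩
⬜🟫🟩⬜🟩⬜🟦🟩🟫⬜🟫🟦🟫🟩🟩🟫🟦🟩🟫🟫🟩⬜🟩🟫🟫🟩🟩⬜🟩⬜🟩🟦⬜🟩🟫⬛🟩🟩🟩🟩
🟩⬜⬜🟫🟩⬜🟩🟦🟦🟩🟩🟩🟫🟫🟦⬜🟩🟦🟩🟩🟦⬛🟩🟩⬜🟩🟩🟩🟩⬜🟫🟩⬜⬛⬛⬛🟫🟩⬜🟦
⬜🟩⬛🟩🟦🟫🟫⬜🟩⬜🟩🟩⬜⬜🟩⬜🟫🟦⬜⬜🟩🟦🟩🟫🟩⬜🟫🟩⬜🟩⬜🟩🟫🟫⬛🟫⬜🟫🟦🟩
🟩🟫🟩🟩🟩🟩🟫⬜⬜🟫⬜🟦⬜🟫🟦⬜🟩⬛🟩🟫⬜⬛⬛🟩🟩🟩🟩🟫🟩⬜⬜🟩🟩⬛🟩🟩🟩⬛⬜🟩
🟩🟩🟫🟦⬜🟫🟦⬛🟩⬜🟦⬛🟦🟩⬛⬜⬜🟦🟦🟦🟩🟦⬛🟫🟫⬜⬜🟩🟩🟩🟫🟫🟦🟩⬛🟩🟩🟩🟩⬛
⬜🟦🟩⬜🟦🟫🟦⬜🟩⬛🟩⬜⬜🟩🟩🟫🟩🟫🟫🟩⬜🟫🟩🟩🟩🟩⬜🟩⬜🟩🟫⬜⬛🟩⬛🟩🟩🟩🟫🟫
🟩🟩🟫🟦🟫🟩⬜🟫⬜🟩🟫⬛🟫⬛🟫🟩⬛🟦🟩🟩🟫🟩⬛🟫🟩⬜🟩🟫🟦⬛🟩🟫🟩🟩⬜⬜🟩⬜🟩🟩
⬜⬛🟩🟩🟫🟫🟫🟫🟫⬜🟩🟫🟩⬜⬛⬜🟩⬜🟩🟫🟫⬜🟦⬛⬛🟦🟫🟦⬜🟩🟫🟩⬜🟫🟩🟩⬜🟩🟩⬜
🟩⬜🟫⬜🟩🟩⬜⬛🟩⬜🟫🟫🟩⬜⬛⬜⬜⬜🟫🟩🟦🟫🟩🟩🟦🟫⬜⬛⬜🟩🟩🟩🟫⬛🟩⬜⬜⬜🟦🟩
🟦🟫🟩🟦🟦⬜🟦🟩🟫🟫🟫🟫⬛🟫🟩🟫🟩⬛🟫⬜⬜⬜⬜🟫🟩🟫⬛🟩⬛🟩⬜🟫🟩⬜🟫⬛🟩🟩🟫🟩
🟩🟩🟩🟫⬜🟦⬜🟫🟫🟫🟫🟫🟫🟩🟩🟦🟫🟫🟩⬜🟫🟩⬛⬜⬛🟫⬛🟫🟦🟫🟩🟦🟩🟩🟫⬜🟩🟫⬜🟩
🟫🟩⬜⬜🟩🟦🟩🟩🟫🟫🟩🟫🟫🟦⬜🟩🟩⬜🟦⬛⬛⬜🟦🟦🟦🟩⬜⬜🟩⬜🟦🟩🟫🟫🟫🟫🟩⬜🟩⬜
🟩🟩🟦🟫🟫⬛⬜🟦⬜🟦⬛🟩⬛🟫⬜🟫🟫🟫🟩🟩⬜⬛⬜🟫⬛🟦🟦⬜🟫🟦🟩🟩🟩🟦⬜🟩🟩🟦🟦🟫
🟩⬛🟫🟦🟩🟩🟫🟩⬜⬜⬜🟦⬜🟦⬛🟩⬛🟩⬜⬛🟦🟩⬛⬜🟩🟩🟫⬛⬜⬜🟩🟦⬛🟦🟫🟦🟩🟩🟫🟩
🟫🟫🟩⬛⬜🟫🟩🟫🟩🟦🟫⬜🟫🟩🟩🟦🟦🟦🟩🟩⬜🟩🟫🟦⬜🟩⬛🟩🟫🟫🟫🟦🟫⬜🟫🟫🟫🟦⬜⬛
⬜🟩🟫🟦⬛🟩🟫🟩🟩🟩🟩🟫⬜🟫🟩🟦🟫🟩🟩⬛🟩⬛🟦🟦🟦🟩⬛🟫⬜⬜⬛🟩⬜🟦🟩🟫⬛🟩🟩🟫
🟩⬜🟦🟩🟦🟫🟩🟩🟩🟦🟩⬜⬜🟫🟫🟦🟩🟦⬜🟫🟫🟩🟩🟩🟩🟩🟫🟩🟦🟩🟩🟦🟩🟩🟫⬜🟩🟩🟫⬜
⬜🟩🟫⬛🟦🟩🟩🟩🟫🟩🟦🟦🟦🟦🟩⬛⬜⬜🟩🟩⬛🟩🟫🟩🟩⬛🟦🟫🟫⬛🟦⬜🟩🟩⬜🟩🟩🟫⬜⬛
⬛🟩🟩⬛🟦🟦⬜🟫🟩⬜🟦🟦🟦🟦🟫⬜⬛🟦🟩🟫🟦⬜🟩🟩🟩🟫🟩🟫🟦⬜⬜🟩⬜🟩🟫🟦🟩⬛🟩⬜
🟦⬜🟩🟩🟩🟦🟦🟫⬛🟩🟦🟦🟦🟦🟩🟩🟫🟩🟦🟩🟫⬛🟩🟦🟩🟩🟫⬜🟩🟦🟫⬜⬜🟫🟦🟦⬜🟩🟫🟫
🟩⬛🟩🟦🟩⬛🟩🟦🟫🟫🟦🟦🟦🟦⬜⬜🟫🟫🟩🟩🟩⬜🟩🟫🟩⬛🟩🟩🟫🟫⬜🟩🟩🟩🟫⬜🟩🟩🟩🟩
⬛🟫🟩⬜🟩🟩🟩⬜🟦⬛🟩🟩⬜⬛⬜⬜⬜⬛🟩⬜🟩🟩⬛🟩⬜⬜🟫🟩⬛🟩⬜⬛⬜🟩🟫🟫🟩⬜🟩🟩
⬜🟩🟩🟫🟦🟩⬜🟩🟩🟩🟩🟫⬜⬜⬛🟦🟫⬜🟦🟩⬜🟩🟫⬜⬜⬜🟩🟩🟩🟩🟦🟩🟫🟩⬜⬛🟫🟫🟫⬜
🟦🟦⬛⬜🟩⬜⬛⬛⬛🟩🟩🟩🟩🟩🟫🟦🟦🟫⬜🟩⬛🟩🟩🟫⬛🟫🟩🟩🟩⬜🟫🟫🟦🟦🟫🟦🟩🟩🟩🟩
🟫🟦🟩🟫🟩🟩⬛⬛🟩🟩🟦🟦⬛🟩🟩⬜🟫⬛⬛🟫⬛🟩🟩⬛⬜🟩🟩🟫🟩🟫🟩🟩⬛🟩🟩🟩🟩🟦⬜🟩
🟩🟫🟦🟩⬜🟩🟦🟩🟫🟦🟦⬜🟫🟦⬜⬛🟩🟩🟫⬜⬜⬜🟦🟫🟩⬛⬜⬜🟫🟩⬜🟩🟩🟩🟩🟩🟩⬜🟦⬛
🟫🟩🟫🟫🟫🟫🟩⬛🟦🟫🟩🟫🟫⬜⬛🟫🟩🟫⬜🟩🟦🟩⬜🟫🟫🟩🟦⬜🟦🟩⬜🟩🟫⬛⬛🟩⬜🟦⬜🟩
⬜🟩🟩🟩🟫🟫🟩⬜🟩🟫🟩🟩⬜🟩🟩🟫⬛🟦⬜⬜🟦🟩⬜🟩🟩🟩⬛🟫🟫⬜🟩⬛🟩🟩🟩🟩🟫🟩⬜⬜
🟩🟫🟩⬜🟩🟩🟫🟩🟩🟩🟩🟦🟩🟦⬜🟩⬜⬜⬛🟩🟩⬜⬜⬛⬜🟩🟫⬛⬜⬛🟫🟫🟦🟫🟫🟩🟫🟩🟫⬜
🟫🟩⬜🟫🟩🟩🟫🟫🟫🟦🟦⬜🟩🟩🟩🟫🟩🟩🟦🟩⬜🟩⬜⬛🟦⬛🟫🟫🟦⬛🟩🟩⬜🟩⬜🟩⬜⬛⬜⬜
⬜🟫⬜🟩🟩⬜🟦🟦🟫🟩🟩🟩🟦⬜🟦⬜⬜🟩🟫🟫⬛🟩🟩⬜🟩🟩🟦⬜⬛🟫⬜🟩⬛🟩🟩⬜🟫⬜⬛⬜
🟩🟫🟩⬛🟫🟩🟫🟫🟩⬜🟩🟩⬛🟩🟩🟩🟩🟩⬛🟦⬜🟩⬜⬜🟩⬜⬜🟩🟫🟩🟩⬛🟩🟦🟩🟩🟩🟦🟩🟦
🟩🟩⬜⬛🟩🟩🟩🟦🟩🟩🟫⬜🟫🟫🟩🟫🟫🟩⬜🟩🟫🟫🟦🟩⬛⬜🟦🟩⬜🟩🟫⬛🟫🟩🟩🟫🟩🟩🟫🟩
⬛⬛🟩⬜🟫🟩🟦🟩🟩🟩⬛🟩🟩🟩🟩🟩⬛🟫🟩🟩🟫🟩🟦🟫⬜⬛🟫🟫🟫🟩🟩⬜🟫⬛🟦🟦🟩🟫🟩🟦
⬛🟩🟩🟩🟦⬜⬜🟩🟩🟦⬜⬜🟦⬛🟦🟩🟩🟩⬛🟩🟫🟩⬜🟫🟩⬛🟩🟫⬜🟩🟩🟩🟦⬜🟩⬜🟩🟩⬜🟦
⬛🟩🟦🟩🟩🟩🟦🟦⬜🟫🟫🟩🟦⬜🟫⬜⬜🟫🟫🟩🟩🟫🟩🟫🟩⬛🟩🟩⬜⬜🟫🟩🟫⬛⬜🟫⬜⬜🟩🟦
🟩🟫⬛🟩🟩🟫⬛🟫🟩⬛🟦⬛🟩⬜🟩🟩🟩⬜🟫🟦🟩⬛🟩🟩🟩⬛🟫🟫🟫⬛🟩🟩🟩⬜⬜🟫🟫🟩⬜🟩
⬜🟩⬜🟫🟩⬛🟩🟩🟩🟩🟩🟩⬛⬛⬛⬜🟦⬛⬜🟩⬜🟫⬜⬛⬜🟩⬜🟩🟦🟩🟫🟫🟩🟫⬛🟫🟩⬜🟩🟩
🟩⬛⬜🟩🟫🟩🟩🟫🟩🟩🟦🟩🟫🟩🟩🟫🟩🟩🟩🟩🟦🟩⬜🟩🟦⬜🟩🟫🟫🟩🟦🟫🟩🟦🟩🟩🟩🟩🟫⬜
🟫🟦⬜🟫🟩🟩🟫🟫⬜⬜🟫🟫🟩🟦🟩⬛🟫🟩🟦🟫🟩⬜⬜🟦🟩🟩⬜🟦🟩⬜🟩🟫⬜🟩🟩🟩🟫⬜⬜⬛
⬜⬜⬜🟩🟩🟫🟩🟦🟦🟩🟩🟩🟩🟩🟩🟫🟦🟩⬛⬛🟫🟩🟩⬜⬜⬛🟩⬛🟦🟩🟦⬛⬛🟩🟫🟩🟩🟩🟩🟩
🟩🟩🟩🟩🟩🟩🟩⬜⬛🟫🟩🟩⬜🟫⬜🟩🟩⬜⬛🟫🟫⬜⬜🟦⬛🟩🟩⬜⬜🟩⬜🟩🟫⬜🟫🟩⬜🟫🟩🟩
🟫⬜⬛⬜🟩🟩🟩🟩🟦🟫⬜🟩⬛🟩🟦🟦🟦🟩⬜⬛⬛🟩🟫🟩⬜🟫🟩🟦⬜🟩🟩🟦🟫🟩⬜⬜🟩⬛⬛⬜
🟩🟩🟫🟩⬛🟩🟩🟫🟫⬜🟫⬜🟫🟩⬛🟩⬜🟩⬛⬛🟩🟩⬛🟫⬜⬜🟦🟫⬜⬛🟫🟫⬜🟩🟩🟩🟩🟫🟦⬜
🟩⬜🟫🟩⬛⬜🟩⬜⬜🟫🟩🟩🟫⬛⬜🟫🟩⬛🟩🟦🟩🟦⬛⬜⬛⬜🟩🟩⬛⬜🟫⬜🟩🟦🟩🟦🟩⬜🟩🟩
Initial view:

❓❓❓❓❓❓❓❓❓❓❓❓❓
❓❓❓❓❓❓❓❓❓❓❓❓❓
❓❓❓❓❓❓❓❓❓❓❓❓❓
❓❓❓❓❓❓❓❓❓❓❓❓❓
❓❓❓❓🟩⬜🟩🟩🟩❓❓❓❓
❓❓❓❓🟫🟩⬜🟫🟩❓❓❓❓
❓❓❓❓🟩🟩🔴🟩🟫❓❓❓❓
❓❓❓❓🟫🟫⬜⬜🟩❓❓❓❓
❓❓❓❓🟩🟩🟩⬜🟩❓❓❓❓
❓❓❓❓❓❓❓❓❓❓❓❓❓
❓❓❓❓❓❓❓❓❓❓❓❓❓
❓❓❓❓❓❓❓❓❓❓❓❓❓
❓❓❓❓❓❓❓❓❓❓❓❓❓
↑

⬛⬛⬛⬛⬛⬛⬛⬛⬛⬛⬛⬛⬛
❓❓❓❓❓❓❓❓❓❓❓❓❓
❓❓❓❓❓❓❓❓❓❓❓❓❓
❓❓❓❓❓❓❓❓❓❓❓❓❓
❓❓❓❓🟫🟫🟩🟩⬜❓❓❓❓
❓❓❓❓🟩⬜🟩🟩🟩❓❓❓❓
❓❓❓❓🟫🟩🔴🟫🟩❓❓❓❓
❓❓❓❓🟩🟩🟩🟩🟫❓❓❓❓
❓❓❓❓🟫🟫⬜⬜🟩❓❓❓❓
❓❓❓❓🟩🟩🟩⬜🟩❓❓❓❓
❓❓❓❓❓❓❓❓❓❓❓❓❓
❓❓❓❓❓❓❓❓❓❓❓❓❓
❓❓❓❓❓❓❓❓❓❓❓❓❓

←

⬛⬛⬛⬛⬛⬛⬛⬛⬛⬛⬛⬛⬛
❓❓❓❓❓❓❓❓❓❓❓❓❓
❓❓❓❓❓❓❓❓❓❓❓❓❓
❓❓❓❓❓❓❓❓❓❓❓❓❓
❓❓❓❓🟩🟫🟫🟩🟩⬜❓❓❓
❓❓❓❓🟩🟩⬜🟩🟩🟩❓❓❓
❓❓❓❓🟩🟫🔴⬜🟫🟩❓❓❓
❓❓❓❓⬛🟩🟩🟩🟩🟫❓❓❓
❓❓❓❓⬛🟫🟫⬜⬜🟩❓❓❓
❓❓❓❓❓🟩🟩🟩⬜🟩❓❓❓
❓❓❓❓❓❓❓❓❓❓❓❓❓
❓❓❓❓❓❓❓❓❓❓❓❓❓
❓❓❓❓❓❓❓❓❓❓❓❓❓

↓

❓❓❓❓❓❓❓❓❓❓❓❓❓
❓❓❓❓❓❓❓❓❓❓❓❓❓
❓❓❓❓❓❓❓❓❓❓❓❓❓
❓❓❓❓🟩🟫🟫🟩🟩⬜❓❓❓
❓❓❓❓🟩🟩⬜🟩🟩🟩❓❓❓
❓❓❓❓🟩🟫🟩⬜🟫🟩❓❓❓
❓❓❓❓⬛🟩🔴🟩🟩🟫❓❓❓
❓❓❓❓⬛🟫🟫⬜⬜🟩❓❓❓
❓❓❓❓🟩🟩🟩🟩⬜🟩❓❓❓
❓❓❓❓❓❓❓❓❓❓❓❓❓
❓❓❓❓❓❓❓❓❓❓❓❓❓
❓❓❓❓❓❓❓❓❓❓❓❓❓
❓❓❓❓❓❓❓❓❓❓❓❓❓

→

❓❓❓❓❓❓❓❓❓❓❓❓❓
❓❓❓❓❓❓❓❓❓❓❓❓❓
❓❓❓❓❓❓❓❓❓❓❓❓❓
❓❓❓🟩🟫🟫🟩🟩⬜❓❓❓❓
❓❓❓🟩🟩⬜🟩🟩🟩❓❓❓❓
❓❓❓🟩🟫🟩⬜🟫🟩❓❓❓❓
❓❓❓⬛🟩🟩🔴🟩🟫❓❓❓❓
❓❓❓⬛🟫🟫⬜⬜🟩❓❓❓❓
❓❓❓🟩🟩🟩🟩⬜🟩❓❓❓❓
❓❓❓❓❓❓❓❓❓❓❓❓❓
❓❓❓❓❓❓❓❓❓❓❓❓❓
❓❓❓❓❓❓❓❓❓❓❓❓❓
❓❓❓❓❓❓❓❓❓❓❓❓❓

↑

⬛⬛⬛⬛⬛⬛⬛⬛⬛⬛⬛⬛⬛
❓❓❓❓❓❓❓❓❓❓❓❓❓
❓❓❓❓❓❓❓❓❓❓❓❓❓
❓❓❓❓❓❓❓❓❓❓❓❓❓
❓❓❓🟩🟫🟫🟩🟩⬜❓❓❓❓
❓❓❓🟩🟩⬜🟩🟩🟩❓❓❓❓
❓❓❓🟩🟫🟩🔴🟫🟩❓❓❓❓
❓❓❓⬛🟩🟩🟩🟩🟫❓❓❓❓
❓❓❓⬛🟫🟫⬜⬜🟩❓❓❓❓
❓❓❓🟩🟩🟩🟩⬜🟩❓❓❓❓
❓❓❓❓❓❓❓❓❓❓❓❓❓
❓❓❓❓❓❓❓❓❓❓❓❓❓
❓❓❓❓❓❓❓❓❓❓❓❓❓

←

⬛⬛⬛⬛⬛⬛⬛⬛⬛⬛⬛⬛⬛
❓❓❓❓❓❓❓❓❓❓❓❓❓
❓❓❓❓❓❓❓❓❓❓❓❓❓
❓❓❓❓❓❓❓❓❓❓❓❓❓
❓❓❓❓🟩🟫🟫🟩🟩⬜❓❓❓
❓❓❓❓🟩🟩⬜🟩🟩🟩❓❓❓
❓❓❓❓🟩🟫🔴⬜🟫🟩❓❓❓
❓❓❓❓⬛🟩🟩🟩🟩🟫❓❓❓
❓❓❓❓⬛🟫🟫⬜⬜🟩❓❓❓
❓❓❓❓🟩🟩🟩🟩⬜🟩❓❓❓
❓❓❓❓❓❓❓❓❓❓❓❓❓
❓❓❓❓❓❓❓❓❓❓❓❓❓
❓❓❓❓❓❓❓❓❓❓❓❓❓

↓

❓❓❓❓❓❓❓❓❓❓❓❓❓
❓❓❓❓❓❓❓❓❓❓❓❓❓
❓❓❓❓❓❓❓❓❓❓❓❓❓
❓❓❓❓🟩🟫🟫🟩🟩⬜❓❓❓
❓❓❓❓🟩🟩⬜🟩🟩🟩❓❓❓
❓❓❓❓🟩🟫🟩⬜🟫🟩❓❓❓
❓❓❓❓⬛🟩🔴🟩🟩🟫❓❓❓
❓❓❓❓⬛🟫🟫⬜⬜🟩❓❓❓
❓❓❓❓🟩🟩🟩🟩⬜🟩❓❓❓
❓❓❓❓❓❓❓❓❓❓❓❓❓
❓❓❓❓❓❓❓❓❓❓❓❓❓
❓❓❓❓❓❓❓❓❓❓❓❓❓
❓❓❓❓❓❓❓❓❓❓❓❓❓

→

❓❓❓❓❓❓❓❓❓❓❓❓❓
❓❓❓❓❓❓❓❓❓❓❓❓❓
❓❓❓❓❓❓❓❓❓❓❓❓❓
❓❓❓🟩🟫🟫🟩🟩⬜❓❓❓❓
❓❓❓🟩🟩⬜🟩🟩🟩❓❓❓❓
❓❓❓🟩🟫🟩⬜🟫🟩❓❓❓❓
❓❓❓⬛🟩🟩🔴🟩🟫❓❓❓❓
❓❓❓⬛🟫🟫⬜⬜🟩❓❓❓❓
❓❓❓🟩🟩🟩🟩⬜🟩❓❓❓❓
❓❓❓❓❓❓❓❓❓❓❓❓❓
❓❓❓❓❓❓❓❓❓❓❓❓❓
❓❓❓❓❓❓❓❓❓❓❓❓❓
❓❓❓❓❓❓❓❓❓❓❓❓❓

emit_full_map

🟩🟫🟫🟩🟩⬜
🟩🟩⬜🟩🟩🟩
🟩🟫🟩⬜🟫🟩
⬛🟩🟩🔴🟩🟫
⬛🟫🟫⬜⬜🟩
🟩🟩🟩🟩⬜🟩

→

❓❓❓❓❓❓❓❓❓❓❓❓❓
❓❓❓❓❓❓❓❓❓❓❓❓❓
❓❓❓❓❓❓❓❓❓❓❓❓❓
❓❓🟩🟫🟫🟩🟩⬜❓❓❓❓❓
❓❓🟩🟩⬜🟩🟩🟩🟩❓❓❓❓
❓❓🟩🟫🟩⬜🟫🟩⬜❓❓❓❓
❓❓⬛🟩🟩🟩🔴🟫🟩❓❓❓❓
❓❓⬛🟫🟫⬜⬜🟩🟩❓❓❓❓
❓❓🟩🟩🟩🟩⬜🟩⬜❓❓❓❓
❓❓❓❓❓❓❓❓❓❓❓❓❓
❓❓❓❓❓❓❓❓❓❓❓❓❓
❓❓❓❓❓❓❓❓❓❓❓❓❓
❓❓❓❓❓❓❓❓❓❓❓❓❓

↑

⬛⬛⬛⬛⬛⬛⬛⬛⬛⬛⬛⬛⬛
❓❓❓❓❓❓❓❓❓❓❓❓❓
❓❓❓❓❓❓❓❓❓❓❓❓❓
❓❓❓❓❓❓❓❓❓❓❓❓❓
❓❓🟩🟫🟫🟩🟩⬜🟩❓❓❓❓
❓❓🟩🟩⬜🟩🟩🟩🟩❓❓❓❓
❓❓🟩🟫🟩⬜🔴🟩⬜❓❓❓❓
❓❓⬛🟩🟩🟩🟩🟫🟩❓❓❓❓
❓❓⬛🟫🟫⬜⬜🟩🟩❓❓❓❓
❓❓🟩🟩🟩🟩⬜🟩⬜❓❓❓❓
❓❓❓❓❓❓❓❓❓❓❓❓❓
❓❓❓❓❓❓❓❓❓❓❓❓❓
❓❓❓❓❓❓❓❓❓❓❓❓❓

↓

❓❓❓❓❓❓❓❓❓❓❓❓❓
❓❓❓❓❓❓❓❓❓❓❓❓❓
❓❓❓❓❓❓❓❓❓❓❓❓❓
❓❓🟩🟫🟫🟩🟩⬜🟩❓❓❓❓
❓❓🟩🟩⬜🟩🟩🟩🟩❓❓❓❓
❓❓🟩🟫🟩⬜🟫🟩⬜❓❓❓❓
❓❓⬛🟩🟩🟩🔴🟫🟩❓❓❓❓
❓❓⬛🟫🟫⬜⬜🟩🟩❓❓❓❓
❓❓🟩🟩🟩🟩⬜🟩⬜❓❓❓❓
❓❓❓❓❓❓❓❓❓❓❓❓❓
❓❓❓❓❓❓❓❓❓❓❓❓❓
❓❓❓❓❓❓❓❓❓❓❓❓❓
❓❓❓❓❓❓❓❓❓❓❓❓❓

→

❓❓❓❓❓❓❓❓❓❓❓❓❓
❓❓❓❓❓❓❓❓❓❓❓❓❓
❓❓❓❓❓❓❓❓❓❓❓❓❓
❓🟩🟫🟫🟩🟩⬜🟩❓❓❓❓❓
❓🟩🟩⬜🟩🟩🟩🟩⬜❓❓❓❓
❓🟩🟫🟩⬜🟫🟩⬜🟩❓❓❓❓
❓⬛🟩🟩🟩🟩🔴🟩⬜❓❓❓❓
❓⬛🟫🟫⬜⬜🟩🟩🟩❓❓❓❓
❓🟩🟩🟩🟩⬜🟩⬜🟩❓❓❓❓
❓❓❓❓❓❓❓❓❓❓❓❓❓
❓❓❓❓❓❓❓❓❓❓❓❓❓
❓❓❓❓❓❓❓❓❓❓❓❓❓
❓❓❓❓❓❓❓❓❓❓❓❓❓

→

❓❓❓❓❓❓❓❓❓❓❓❓❓
❓❓❓❓❓❓❓❓❓❓❓❓❓
❓❓❓❓❓❓❓❓❓❓❓❓❓
🟩🟫🟫🟩🟩⬜🟩❓❓❓❓❓❓
🟩🟩⬜🟩🟩🟩🟩⬜🟫❓❓❓❓
🟩🟫🟩⬜🟫🟩⬜🟩⬜❓❓❓❓
⬛🟩🟩🟩🟩🟫🔴⬜⬜❓❓❓❓
⬛🟫🟫⬜⬜🟩🟩🟩🟫❓❓❓❓
🟩🟩🟩🟩⬜🟩⬜🟩🟫❓❓❓❓
❓❓❓❓❓❓❓❓❓❓❓❓❓
❓❓❓❓❓❓❓❓❓❓❓❓❓
❓❓❓❓❓❓❓❓❓❓❓❓❓
❓❓❓❓❓❓❓❓❓❓❓❓❓

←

❓❓❓❓❓❓❓❓❓❓❓❓❓
❓❓❓❓❓❓❓❓❓❓❓❓❓
❓❓❓❓❓❓❓❓❓❓❓❓❓
❓🟩🟫🟫🟩🟩⬜🟩❓❓❓❓❓
❓🟩🟩⬜🟩🟩🟩🟩⬜🟫❓❓❓
❓🟩🟫🟩⬜🟫🟩⬜🟩⬜❓❓❓
❓⬛🟩🟩🟩🟩🔴🟩⬜⬜❓❓❓
❓⬛🟫🟫⬜⬜🟩🟩🟩🟫❓❓❓
❓🟩🟩🟩🟩⬜🟩⬜🟩🟫❓❓❓
❓❓❓❓❓❓❓❓❓❓❓❓❓
❓❓❓❓❓❓❓❓❓❓❓❓❓
❓❓❓❓❓❓❓❓❓❓❓❓❓
❓❓❓❓❓❓❓❓❓❓❓❓❓

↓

❓❓❓❓❓❓❓❓❓❓❓❓❓
❓❓❓❓❓❓❓❓❓❓❓❓❓
❓🟩🟫🟫🟩🟩⬜🟩❓❓❓❓❓
❓🟩🟩⬜🟩🟩🟩🟩⬜🟫❓❓❓
❓🟩🟫🟩⬜🟫🟩⬜🟩⬜❓❓❓
❓⬛🟩🟩🟩🟩🟫🟩⬜⬜❓❓❓
❓⬛🟫🟫⬜⬜🔴🟩🟩🟫❓❓❓
❓🟩🟩🟩🟩⬜🟩⬜🟩🟫❓❓❓
❓❓❓❓⬜🟩🟫🟦⬛❓❓❓❓
❓❓❓❓❓❓❓❓❓❓❓❓❓
❓❓❓❓❓❓❓❓❓❓❓❓❓
❓❓❓❓❓❓❓❓❓❓❓❓❓
❓❓❓❓❓❓❓❓❓❓❓❓❓

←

❓❓❓❓❓❓❓❓❓❓❓❓❓
❓❓❓❓❓❓❓❓❓❓❓❓❓
❓❓🟩🟫🟫🟩🟩⬜🟩❓❓❓❓
❓❓🟩🟩⬜🟩🟩🟩🟩⬜🟫❓❓
❓❓🟩🟫🟩⬜🟫🟩⬜🟩⬜❓❓
❓❓⬛🟩🟩🟩🟩🟫🟩⬜⬜❓❓
❓❓⬛🟫🟫⬜🔴🟩🟩🟩🟫❓❓
❓❓🟩🟩🟩🟩⬜🟩⬜🟩🟫❓❓
❓❓❓❓🟩⬜🟩🟫🟦⬛❓❓❓
❓❓❓❓❓❓❓❓❓❓❓❓❓
❓❓❓❓❓❓❓❓❓❓❓❓❓
❓❓❓❓❓❓❓❓❓❓❓❓❓
❓❓❓❓❓❓❓❓❓❓❓❓❓

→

❓❓❓❓❓❓❓❓❓❓❓❓❓
❓❓❓❓❓❓❓❓❓❓❓❓❓
❓🟩🟫🟫🟩🟩⬜🟩❓❓❓❓❓
❓🟩🟩⬜🟩🟩🟩🟩⬜🟫❓❓❓
❓🟩🟫🟩⬜🟫🟩⬜🟩⬜❓❓❓
❓⬛🟩🟩🟩🟩🟫🟩⬜⬜❓❓❓
❓⬛🟫🟫⬜⬜🔴🟩🟩🟫❓❓❓
❓🟩🟩🟩🟩⬜🟩⬜🟩🟫❓❓❓
❓❓❓🟩⬜🟩🟫🟦⬛❓❓❓❓
❓❓❓❓❓❓❓❓❓❓❓❓❓
❓❓❓❓❓❓❓❓❓❓❓❓❓
❓❓❓❓❓❓❓❓❓❓❓❓❓
❓❓❓❓❓❓❓❓❓❓❓❓❓

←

❓❓❓❓❓❓❓❓❓❓❓❓❓
❓❓❓❓❓❓❓❓❓❓❓❓❓
❓❓🟩🟫🟫🟩🟩⬜🟩❓❓❓❓
❓❓🟩🟩⬜🟩🟩🟩🟩⬜🟫❓❓
❓❓🟩🟫🟩⬜🟫🟩⬜🟩⬜❓❓
❓❓⬛🟩🟩🟩🟩🟫🟩⬜⬜❓❓
❓❓⬛🟫🟫⬜🔴🟩🟩🟩🟫❓❓
❓❓🟩🟩🟩🟩⬜🟩⬜🟩🟫❓❓
❓❓❓❓🟩⬜🟩🟫🟦⬛❓❓❓
❓❓❓❓❓❓❓❓❓❓❓❓❓
❓❓❓❓❓❓❓❓❓❓❓❓❓
❓❓❓❓❓❓❓❓❓❓❓❓❓
❓❓❓❓❓❓❓❓❓❓❓❓❓

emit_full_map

🟩🟫🟫🟩🟩⬜🟩❓❓
🟩🟩⬜🟩🟩🟩🟩⬜🟫
🟩🟫🟩⬜🟫🟩⬜🟩⬜
⬛🟩🟩🟩🟩🟫🟩⬜⬜
⬛🟫🟫⬜🔴🟩🟩🟩🟫
🟩🟩🟩🟩⬜🟩⬜🟩🟫
❓❓🟩⬜🟩🟫🟦⬛❓


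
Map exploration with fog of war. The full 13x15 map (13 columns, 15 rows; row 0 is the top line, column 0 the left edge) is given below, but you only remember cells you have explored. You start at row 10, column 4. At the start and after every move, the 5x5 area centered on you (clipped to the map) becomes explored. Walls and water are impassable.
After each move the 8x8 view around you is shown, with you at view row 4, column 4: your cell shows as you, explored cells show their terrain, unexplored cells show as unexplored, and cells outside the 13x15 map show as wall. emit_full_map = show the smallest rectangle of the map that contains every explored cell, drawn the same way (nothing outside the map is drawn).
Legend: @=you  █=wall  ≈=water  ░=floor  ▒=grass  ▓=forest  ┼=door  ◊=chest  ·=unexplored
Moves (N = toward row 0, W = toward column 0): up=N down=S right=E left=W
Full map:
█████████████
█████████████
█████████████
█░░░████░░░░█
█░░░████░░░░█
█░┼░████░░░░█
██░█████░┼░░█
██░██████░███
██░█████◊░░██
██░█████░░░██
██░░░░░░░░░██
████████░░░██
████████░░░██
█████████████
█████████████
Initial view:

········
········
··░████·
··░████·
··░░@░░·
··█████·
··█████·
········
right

········
········
·░█████·
·░█████·
·░░░@░░·
·██████·
·██████·
········

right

········
········
░█████◊·
░█████░·
░░░░@░░·
██████░·
██████░·
········

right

········
········
█████◊░·
█████░░·
░░░░@░░·
█████░░·
█████░░·
········

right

········
········
████◊░░·
████░░░·
░░░░@░░·
████░░░·
████░░░·
········

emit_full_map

░█████◊░░
░█████░░░
░░░░░░@░░
██████░░░
██████░░░

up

········
········
··███░█·
████◊░░·
████@░░·
░░░░░░░·
████░░░·
████░░░·

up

········
········
··██░┼░·
··███░█·
████@░░·
████░░░·
░░░░░░░·
████░░░·

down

········
··██░┼░·
··███░█·
████◊░░·
████@░░·
░░░░░░░·
████░░░·
████░░░·

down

··██░┼░·
··███░█·
████◊░░·
████░░░·
░░░░@░░·
████░░░·
████░░░·
········

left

···██░┼░
···███░█
█████◊░░
█████░░░
░░░░@░░░
█████░░░
█████░░░
········

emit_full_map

····██░┼░
····███░█
░█████◊░░
░█████░░░
░░░░░@░░░
██████░░░
██████░░░


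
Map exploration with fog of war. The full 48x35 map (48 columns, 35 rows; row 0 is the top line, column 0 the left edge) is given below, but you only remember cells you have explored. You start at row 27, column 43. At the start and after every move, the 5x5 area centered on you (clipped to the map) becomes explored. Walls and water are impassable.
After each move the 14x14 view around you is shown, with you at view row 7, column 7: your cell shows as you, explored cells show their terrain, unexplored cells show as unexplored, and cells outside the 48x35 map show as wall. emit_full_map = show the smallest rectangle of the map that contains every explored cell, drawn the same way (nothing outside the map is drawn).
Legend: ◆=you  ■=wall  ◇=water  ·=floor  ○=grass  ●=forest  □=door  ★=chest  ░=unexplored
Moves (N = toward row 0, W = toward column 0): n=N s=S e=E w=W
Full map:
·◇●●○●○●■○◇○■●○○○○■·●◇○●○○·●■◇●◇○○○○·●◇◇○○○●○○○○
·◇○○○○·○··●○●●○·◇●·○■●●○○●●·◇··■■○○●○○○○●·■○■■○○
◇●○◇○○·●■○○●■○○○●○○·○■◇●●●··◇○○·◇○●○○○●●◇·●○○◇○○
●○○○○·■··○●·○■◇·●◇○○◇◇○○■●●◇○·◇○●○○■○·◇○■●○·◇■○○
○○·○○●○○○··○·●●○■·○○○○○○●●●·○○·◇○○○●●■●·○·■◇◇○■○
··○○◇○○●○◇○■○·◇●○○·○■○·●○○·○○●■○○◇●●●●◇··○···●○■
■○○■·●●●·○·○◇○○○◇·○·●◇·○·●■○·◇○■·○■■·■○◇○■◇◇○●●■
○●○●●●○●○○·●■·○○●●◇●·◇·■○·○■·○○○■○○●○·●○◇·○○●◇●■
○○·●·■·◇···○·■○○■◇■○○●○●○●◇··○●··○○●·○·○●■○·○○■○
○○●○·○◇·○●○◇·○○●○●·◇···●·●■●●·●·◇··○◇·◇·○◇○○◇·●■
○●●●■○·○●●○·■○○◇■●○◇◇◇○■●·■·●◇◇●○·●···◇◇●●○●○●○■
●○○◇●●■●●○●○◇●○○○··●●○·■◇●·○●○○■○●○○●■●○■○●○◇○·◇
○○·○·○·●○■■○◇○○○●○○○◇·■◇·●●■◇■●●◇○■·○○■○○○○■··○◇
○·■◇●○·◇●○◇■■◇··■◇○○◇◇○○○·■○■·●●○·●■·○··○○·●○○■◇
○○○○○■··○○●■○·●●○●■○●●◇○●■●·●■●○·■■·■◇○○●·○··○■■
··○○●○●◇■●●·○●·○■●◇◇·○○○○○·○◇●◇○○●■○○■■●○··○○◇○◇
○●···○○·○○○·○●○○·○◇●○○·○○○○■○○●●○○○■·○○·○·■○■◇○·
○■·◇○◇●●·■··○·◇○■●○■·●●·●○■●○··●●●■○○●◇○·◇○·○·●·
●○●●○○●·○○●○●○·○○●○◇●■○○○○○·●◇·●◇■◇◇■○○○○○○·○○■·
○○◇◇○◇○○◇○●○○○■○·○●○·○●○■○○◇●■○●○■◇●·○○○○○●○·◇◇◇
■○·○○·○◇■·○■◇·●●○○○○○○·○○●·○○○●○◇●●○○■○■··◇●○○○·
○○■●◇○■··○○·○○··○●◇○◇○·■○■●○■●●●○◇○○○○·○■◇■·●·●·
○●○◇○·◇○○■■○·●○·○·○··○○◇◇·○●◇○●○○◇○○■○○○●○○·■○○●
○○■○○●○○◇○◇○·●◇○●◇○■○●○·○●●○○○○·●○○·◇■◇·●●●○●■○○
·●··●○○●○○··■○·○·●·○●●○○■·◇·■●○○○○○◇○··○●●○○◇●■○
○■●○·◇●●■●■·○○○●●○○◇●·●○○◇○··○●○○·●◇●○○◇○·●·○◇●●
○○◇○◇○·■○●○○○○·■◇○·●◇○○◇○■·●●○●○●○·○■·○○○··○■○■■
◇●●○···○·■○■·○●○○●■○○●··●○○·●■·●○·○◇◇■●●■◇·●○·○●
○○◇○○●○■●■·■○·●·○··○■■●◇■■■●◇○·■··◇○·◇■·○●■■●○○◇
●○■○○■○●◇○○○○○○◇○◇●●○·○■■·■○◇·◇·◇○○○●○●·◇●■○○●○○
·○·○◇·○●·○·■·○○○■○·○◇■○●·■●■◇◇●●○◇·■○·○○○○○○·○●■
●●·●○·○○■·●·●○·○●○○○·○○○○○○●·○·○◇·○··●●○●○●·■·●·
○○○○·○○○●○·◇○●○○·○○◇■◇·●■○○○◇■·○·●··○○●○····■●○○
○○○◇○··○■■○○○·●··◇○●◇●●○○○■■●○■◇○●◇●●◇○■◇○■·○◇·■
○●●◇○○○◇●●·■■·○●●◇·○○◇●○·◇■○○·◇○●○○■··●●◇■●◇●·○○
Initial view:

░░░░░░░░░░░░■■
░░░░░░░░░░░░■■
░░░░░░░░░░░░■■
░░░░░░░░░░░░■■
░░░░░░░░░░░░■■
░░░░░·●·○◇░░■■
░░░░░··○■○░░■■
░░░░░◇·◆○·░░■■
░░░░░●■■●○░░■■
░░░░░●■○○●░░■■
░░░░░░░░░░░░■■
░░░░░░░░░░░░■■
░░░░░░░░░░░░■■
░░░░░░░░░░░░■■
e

░░░░░░░░░░░■■■
░░░░░░░░░░░■■■
░░░░░░░░░░░■■■
░░░░░░░░░░░■■■
░░░░░░░░░░░■■■
░░░░·●·○◇●░■■■
░░░░··○■○■░■■■
░░░░◇·●◆·○░■■■
░░░░●■■●○○░■■■
░░░░●■○○●○░■■■
░░░░░░░░░░░■■■
░░░░░░░░░░░■■■
░░░░░░░░░░░■■■
░░░░░░░░░░░■■■

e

░░░░░░░░░░■■■■
░░░░░░░░░░■■■■
░░░░░░░░░░■■■■
░░░░░░░░░░■■■■
░░░░░░░░░░■■■■
░░░·●·○◇●●■■■■
░░░··○■○■■■■■■
░░░◇·●○◆○●■■■■
░░░●■■●○○◇■■■■
░░░●■○○●○○■■■■
░░░░░░░░░░■■■■
░░░░░░░░░░■■■■
░░░░░░░░░░■■■■
░░░░░░░░░░■■■■

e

░░░░░░░░░■■■■■
░░░░░░░░░■■■■■
░░░░░░░░░■■■■■
░░░░░░░░░■■■■■
░░░░░░░░░■■■■■
░░·●·○◇●●■■■■■
░░··○■○■■■■■■■
░░◇·●○·◆●■■■■■
░░●■■●○○◇■■■■■
░░●■○○●○○■■■■■
░░░░░░░░░■■■■■
░░░░░░░░░■■■■■
░░░░░░░░░■■■■■
░░░░░░░░░■■■■■

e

░░░░░░░░■■■■■■
░░░░░░░░■■■■■■
░░░░░░░░■■■■■■
░░░░░░░░■■■■■■
░░░░░░░░■■■■■■
░·●·○◇●●■■■■■■
░··○■○■■■■■■■■
░◇·●○·○◆■■■■■■
░●■■●○○◇■■■■■■
░●■○○●○○■■■■■■
░░░░░░░░■■■■■■
░░░░░░░░■■■■■■
░░░░░░░░■■■■■■
░░░░░░░░■■■■■■

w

░░░░░░░░░■■■■■
░░░░░░░░░■■■■■
░░░░░░░░░■■■■■
░░░░░░░░░■■■■■
░░░░░░░░░■■■■■
░░·●·○◇●●■■■■■
░░··○■○■■■■■■■
░░◇·●○·◆●■■■■■
░░●■■●○○◇■■■■■
░░●■○○●○○■■■■■
░░░░░░░░░■■■■■
░░░░░░░░░■■■■■
░░░░░░░░░■■■■■
░░░░░░░░░■■■■■

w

░░░░░░░░░░■■■■
░░░░░░░░░░■■■■
░░░░░░░░░░■■■■
░░░░░░░░░░■■■■
░░░░░░░░░░■■■■
░░░·●·○◇●●■■■■
░░░··○■○■■■■■■
░░░◇·●○◆○●■■■■
░░░●■■●○○◇■■■■
░░░●■○○●○○■■■■
░░░░░░░░░░■■■■
░░░░░░░░░░■■■■
░░░░░░░░░░■■■■
░░░░░░░░░░■■■■

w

░░░░░░░░░░░■■■
░░░░░░░░░░░■■■
░░░░░░░░░░░■■■
░░░░░░░░░░░■■■
░░░░░░░░░░░■■■
░░░░·●·○◇●●■■■
░░░░··○■○■■■■■
░░░░◇·●◆·○●■■■
░░░░●■■●○○◇■■■
░░░░●■○○●○○■■■
░░░░░░░░░░░■■■
░░░░░░░░░░░■■■
░░░░░░░░░░░■■■
░░░░░░░░░░░■■■

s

░░░░░░░░░░░■■■
░░░░░░░░░░░■■■
░░░░░░░░░░░■■■
░░░░░░░░░░░■■■
░░░░·●·○◇●●■■■
░░░░··○■○■■■■■
░░░░◇·●○·○●■■■
░░░░●■■◆○○◇■■■
░░░░●■○○●○○■■■
░░░░░○○·○●░■■■
░░░░░░░░░░░■■■
░░░░░░░░░░░■■■
░░░░░░░░░░░■■■
░░░░░░░░░░░■■■

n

░░░░░░░░░░░■■■
░░░░░░░░░░░■■■
░░░░░░░░░░░■■■
░░░░░░░░░░░■■■
░░░░░░░░░░░■■■
░░░░·●·○◇●●■■■
░░░░··○■○■■■■■
░░░░◇·●◆·○●■■■
░░░░●■■●○○◇■■■
░░░░●■○○●○○■■■
░░░░░○○·○●░■■■
░░░░░░░░░░░■■■
░░░░░░░░░░░■■■
░░░░░░░░░░░■■■

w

░░░░░░░░░░░░■■
░░░░░░░░░░░░■■
░░░░░░░░░░░░■■
░░░░░░░░░░░░■■
░░░░░░░░░░░░■■
░░░░░·●·○◇●●■■
░░░░░··○■○■■■■
░░░░░◇·◆○·○●■■
░░░░░●■■●○○◇■■
░░░░░●■○○●○○■■
░░░░░░○○·○●░■■
░░░░░░░░░░░░■■
░░░░░░░░░░░░■■
░░░░░░░░░░░░■■

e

░░░░░░░░░░░■■■
░░░░░░░░░░░■■■
░░░░░░░░░░░■■■
░░░░░░░░░░░■■■
░░░░░░░░░░░■■■
░░░░·●·○◇●●■■■
░░░░··○■○■■■■■
░░░░◇·●◆·○●■■■
░░░░●■■●○○◇■■■
░░░░●■○○●○○■■■
░░░░░○○·○●░■■■
░░░░░░░░░░░■■■
░░░░░░░░░░░■■■
░░░░░░░░░░░■■■

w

░░░░░░░░░░░░■■
░░░░░░░░░░░░■■
░░░░░░░░░░░░■■
░░░░░░░░░░░░■■
░░░░░░░░░░░░■■
░░░░░·●·○◇●●■■
░░░░░··○■○■■■■
░░░░░◇·◆○·○●■■
░░░░░●■■●○○◇■■
░░░░░●■○○●○○■■
░░░░░░○○·○●░■■
░░░░░░░░░░░░■■
░░░░░░░░░░░░■■
░░░░░░░░░░░░■■

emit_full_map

·●·○◇●●
··○■○■■
◇·◆○·○●
●■■●○○◇
●■○○●○○
░○○·○●░


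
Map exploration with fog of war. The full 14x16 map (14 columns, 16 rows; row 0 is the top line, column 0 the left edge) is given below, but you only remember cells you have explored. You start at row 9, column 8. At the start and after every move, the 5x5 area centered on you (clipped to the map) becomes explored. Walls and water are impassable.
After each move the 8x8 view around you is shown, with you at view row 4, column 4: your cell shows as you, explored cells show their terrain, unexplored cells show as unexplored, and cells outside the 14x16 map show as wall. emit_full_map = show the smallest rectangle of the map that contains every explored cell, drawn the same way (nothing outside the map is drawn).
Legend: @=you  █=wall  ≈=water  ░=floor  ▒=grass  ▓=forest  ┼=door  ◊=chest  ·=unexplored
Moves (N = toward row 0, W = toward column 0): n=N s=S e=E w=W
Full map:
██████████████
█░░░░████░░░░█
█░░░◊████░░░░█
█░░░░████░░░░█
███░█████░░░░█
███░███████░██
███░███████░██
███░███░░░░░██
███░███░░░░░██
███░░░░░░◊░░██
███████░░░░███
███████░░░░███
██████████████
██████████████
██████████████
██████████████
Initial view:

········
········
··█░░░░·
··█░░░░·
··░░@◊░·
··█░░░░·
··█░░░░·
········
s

········
··█░░░░·
··█░░░░·
··░░░◊░·
··█░@░░·
··█░░░░·
··█████·
········

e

········
·█░░░░··
·█░░░░░·
·░░░◊░░·
·█░░@░█·
·█░░░░█·
·██████·
········

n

········
········
·█░░░░░·
·█░░░░░·
·░░░@░░·
·█░░░░█·
·█░░░░█·
·██████·

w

········
········
··█░░░░░
··█░░░░░
··░░@◊░░
··█░░░░█
··█░░░░█
··██████

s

········
··█░░░░░
··█░░░░░
··░░░◊░░
··█░@░░█
··█░░░░█
··██████
········

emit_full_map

█░░░░░
█░░░░░
░░░◊░░
█░@░░█
█░░░░█
██████

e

········
·█░░░░░·
·█░░░░░·
·░░░◊░░·
·█░░@░█·
·█░░░░█·
·██████·
········

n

········
········
·█░░░░░·
·█░░░░░·
·░░░@░░·
·█░░░░█·
·█░░░░█·
·██████·

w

········
········
··█░░░░░
··█░░░░░
··░░@◊░░
··█░░░░█
··█░░░░█
··██████

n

········
········
··█████·
··█░░░░░
··█░@░░░
··░░░◊░░
··█░░░░█
··█░░░░█

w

········
········
··██████
··██░░░░
··██@░░░
··░░░░◊░
··██░░░░
···█░░░░

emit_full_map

██████·
██░░░░░
██@░░░░
░░░░◊░░
██░░░░█
·█░░░░█
·██████

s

········
··██████
··██░░░░
··██░░░░
··░░@░◊░
··██░░░░
··██░░░░
···█████

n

········
········
··██████
··██░░░░
··██@░░░
··░░░░◊░
··██░░░░
··██░░░░

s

········
··██████
··██░░░░
··██░░░░
··░░@░◊░
··██░░░░
··██░░░░
···█████

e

········
·██████·
·██░░░░░
·██░░░░░
·░░░@◊░░
·██░░░░█
·██░░░░█
··██████

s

·██████·
·██░░░░░
·██░░░░░
·░░░░◊░░
·██░@░░█
·██░░░░█
··██████
········

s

·██░░░░░
·██░░░░░
·░░░░◊░░
·██░░░░█
·██░@░░█
··██████
··█████·
········

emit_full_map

██████·
██░░░░░
██░░░░░
░░░░◊░░
██░░░░█
██░@░░█
·██████
·█████·

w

··██░░░░
··██░░░░
··░░░░◊░
··██░░░░
··██@░░░
··██████
··██████
········

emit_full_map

██████·
██░░░░░
██░░░░░
░░░░◊░░
██░░░░█
██@░░░█
███████
██████·
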